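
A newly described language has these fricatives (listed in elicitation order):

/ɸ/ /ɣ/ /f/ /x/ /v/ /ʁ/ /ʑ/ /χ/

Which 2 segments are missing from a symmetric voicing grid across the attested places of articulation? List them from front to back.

/β/, /ɕ/

bilabial: voiceless /ɸ/, voiced —.
labiodental: voiceless /f/, voiced /v/.
alveolo-palatal: voiceless —, voiced /ʑ/.
velar: voiceless /x/, voiced /ɣ/.
uvular: voiceless /χ/, voiced /ʁ/.
Gaps, from front to back: bilabial lacks voiced (/β/); alveolo-palatal lacks voiceless (/ɕ/).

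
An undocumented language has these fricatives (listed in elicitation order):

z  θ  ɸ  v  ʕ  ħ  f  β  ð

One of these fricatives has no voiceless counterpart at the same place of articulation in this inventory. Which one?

/z/

Bilabial: /ɸ/ ~ /β/
Labiodental: /f/ ~ /v/
Dental: /θ/ ~ /ð/
Pharyngeal: /ħ/ ~ /ʕ/
Alveolar: only /z/ (voiced); no voiceless partner.
So /z/ is the unpaired segment.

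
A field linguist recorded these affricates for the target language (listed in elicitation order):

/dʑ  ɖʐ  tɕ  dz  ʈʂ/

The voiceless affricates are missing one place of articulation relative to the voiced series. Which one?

alveolar

Voiceless: /ʈʂ/ (retroflex), /tɕ/ (alveolo-palatal).
Voiced: /dz/ (alveolar), /ɖʐ/ (retroflex), /dʑ/ (alveolo-palatal).
Every place of articulation has a voiceless member except alveolar, where /ts/ would be expected.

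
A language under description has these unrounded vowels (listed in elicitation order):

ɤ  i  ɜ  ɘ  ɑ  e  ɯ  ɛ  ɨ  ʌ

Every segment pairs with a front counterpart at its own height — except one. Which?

High: /i/ ~ /ɨ/ ~ /ɯ/
High-mid: /e/ ~ /ɘ/ ~ /ɤ/
Low-mid: /ɛ/ ~ /ɜ/ ~ /ʌ/
Low: only /ɑ/ (back); no front partner.
So /ɑ/ is the unpaired segment.

/ɑ/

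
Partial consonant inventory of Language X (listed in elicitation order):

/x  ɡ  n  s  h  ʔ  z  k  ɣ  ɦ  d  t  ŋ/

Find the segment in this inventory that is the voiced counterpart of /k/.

/k/ is a voiceless velar stop.
The voiced counterpart is a voiced velar stop — in this inventory, /ɡ/.

/ɡ/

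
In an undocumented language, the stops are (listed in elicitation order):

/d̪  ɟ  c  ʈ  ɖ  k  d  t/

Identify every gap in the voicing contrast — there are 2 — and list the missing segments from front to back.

place of articulation  voiceless  voiced  
dental            —         d̪      
alveolar          t         d       
retroflex         ʈ         ɖ       
palatal           c         ɟ       
velar             k         —       
Gaps, from front to back: dental lacks voiceless (/t̪/); velar lacks voiced (/ɡ/).

/t̪/, /ɡ/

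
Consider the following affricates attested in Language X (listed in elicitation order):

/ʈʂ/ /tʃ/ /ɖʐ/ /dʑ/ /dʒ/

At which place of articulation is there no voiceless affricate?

Voiceless: /tʃ/ (postalveolar), /ʈʂ/ (retroflex).
Voiced: /dʒ/ (postalveolar), /ɖʐ/ (retroflex), /dʑ/ (alveolo-palatal).
Every place of articulation has a voiceless member except alveolo-palatal, where /tɕ/ would be expected.

alveolo-palatal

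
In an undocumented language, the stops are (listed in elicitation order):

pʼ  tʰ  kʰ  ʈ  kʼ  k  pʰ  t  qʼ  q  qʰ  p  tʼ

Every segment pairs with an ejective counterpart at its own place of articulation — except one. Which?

/ʈ/

Bilabial: /p/ ~ /pʰ/ ~ /pʼ/
Alveolar: /t/ ~ /tʰ/ ~ /tʼ/
Velar: /k/ ~ /kʰ/ ~ /kʼ/
Uvular: /q/ ~ /qʰ/ ~ /qʼ/
Retroflex: only /ʈ/ (plain); no ejective partner.
So /ʈ/ is the unpaired segment.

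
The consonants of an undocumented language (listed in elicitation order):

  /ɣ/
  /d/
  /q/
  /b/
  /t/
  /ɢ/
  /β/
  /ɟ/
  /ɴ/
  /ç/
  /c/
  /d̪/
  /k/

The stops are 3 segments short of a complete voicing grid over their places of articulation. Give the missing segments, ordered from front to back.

place of articulation  voiceless  voiced  
bilabial          —         b       
dental            —         d̪      
alveolar          t         d       
palatal           c         ɟ       
velar             k         —       
uvular            q         ɢ       
Gaps, from front to back: bilabial lacks voiceless (/p/); dental lacks voiceless (/t̪/); velar lacks voiced (/ɡ/).

/p/, /t̪/, /ɡ/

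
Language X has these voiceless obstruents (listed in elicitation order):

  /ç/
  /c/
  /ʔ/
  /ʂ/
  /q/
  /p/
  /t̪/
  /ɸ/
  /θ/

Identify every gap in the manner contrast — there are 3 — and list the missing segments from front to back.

/ʈ/, /χ/, /h/

place of articulation  stop      fricative
bilabial          p         ɸ       
dental            t̪        θ       
retroflex         —         ʂ       
palatal           c         ç       
uvular            q         —       
glottal           ʔ         —       
Gaps, from front to back: retroflex lacks stop (/ʈ/); uvular lacks fricative (/χ/); glottal lacks fricative (/h/).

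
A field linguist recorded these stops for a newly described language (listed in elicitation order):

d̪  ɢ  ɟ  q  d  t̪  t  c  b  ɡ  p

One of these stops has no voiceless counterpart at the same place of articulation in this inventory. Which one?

Bilabial: /p/ ~ /b/
Dental: /t̪/ ~ /d̪/
Alveolar: /t/ ~ /d/
Palatal: /c/ ~ /ɟ/
Uvular: /q/ ~ /ɢ/
Velar: only /ɡ/ (voiced); no voiceless partner.
So /ɡ/ is the unpaired segment.

/ɡ/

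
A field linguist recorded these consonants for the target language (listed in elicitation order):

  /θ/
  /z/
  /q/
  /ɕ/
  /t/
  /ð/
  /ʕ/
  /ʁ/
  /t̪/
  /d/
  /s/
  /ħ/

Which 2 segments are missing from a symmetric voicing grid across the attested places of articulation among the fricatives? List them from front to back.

/ʑ/, /χ/

dental: voiceless /θ/, voiced /ð/.
alveolar: voiceless /s/, voiced /z/.
alveolo-palatal: voiceless /ɕ/, voiced —.
uvular: voiceless —, voiced /ʁ/.
pharyngeal: voiceless /ħ/, voiced /ʕ/.
Gaps, from front to back: alveolo-palatal lacks voiced (/ʑ/); uvular lacks voiceless (/χ/).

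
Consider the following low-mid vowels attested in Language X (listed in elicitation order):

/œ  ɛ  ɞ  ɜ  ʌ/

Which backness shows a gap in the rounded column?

front: unrounded /ɛ/, rounded /œ/.
central: unrounded /ɜ/, rounded /ɞ/.
back: unrounded /ʌ/, rounded —.
Every backness has a rounded member except back, where /ɔ/ would be expected.

back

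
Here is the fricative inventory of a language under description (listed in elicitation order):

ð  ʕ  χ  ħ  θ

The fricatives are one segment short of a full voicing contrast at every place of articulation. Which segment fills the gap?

dental: voiceless /θ/, voiced /ð/.
uvular: voiceless /χ/, voiced —.
pharyngeal: voiceless /ħ/, voiced /ʕ/.
The uvular row has no voiced member, so the gap is the voiced uvular fricative /ʁ/.

/ʁ/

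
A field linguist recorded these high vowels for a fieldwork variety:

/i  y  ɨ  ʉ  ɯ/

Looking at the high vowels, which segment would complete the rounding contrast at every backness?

front: unrounded /i/, rounded /y/.
central: unrounded /ɨ/, rounded /ʉ/.
back: unrounded /ɯ/, rounded —.
The back row has no rounded member, so the gap is the back rounded vowel /u/.

/u/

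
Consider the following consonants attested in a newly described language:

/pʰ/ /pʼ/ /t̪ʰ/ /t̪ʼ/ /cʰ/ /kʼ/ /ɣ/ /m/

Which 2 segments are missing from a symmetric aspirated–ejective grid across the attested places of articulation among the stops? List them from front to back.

/cʼ/, /kʰ/

place of articulation  aspirated  ejective
bilabial          pʰ        pʼ      
dental            t̪ʰ       t̪ʼ     
palatal           cʰ        —       
velar             —         kʼ      
Gaps, from front to back: palatal lacks ejective (/cʼ/); velar lacks aspirated (/kʰ/).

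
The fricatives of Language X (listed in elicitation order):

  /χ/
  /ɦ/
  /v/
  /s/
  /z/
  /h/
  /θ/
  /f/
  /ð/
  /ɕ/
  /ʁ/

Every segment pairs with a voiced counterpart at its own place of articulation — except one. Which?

/ɕ/

Labiodental: /f/ ~ /v/
Dental: /θ/ ~ /ð/
Alveolar: /s/ ~ /z/
Uvular: /χ/ ~ /ʁ/
Glottal: /h/ ~ /ɦ/
Alveolo-palatal: only /ɕ/ (voiceless); no voiced partner.
So /ɕ/ is the unpaired segment.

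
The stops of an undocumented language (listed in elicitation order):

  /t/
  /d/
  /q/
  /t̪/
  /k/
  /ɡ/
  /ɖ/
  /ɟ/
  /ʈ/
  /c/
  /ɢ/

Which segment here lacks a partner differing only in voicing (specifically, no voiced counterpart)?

Alveolar: /t/ ~ /d/
Retroflex: /ʈ/ ~ /ɖ/
Palatal: /c/ ~ /ɟ/
Velar: /k/ ~ /ɡ/
Uvular: /q/ ~ /ɢ/
Dental: only /t̪/ (voiceless); no voiced partner.
So /t̪/ is the unpaired segment.

/t̪/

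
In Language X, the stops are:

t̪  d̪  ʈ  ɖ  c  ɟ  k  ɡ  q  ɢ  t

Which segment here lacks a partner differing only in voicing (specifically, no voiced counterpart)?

Dental: /t̪/ ~ /d̪/
Retroflex: /ʈ/ ~ /ɖ/
Palatal: /c/ ~ /ɟ/
Velar: /k/ ~ /ɡ/
Uvular: /q/ ~ /ɢ/
Alveolar: only /t/ (voiceless); no voiced partner.
So /t/ is the unpaired segment.

/t/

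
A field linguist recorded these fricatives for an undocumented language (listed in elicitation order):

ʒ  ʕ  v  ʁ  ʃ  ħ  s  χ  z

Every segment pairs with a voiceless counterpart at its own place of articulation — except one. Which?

/v/

Alveolar: /s/ ~ /z/
Postalveolar: /ʃ/ ~ /ʒ/
Uvular: /χ/ ~ /ʁ/
Pharyngeal: /ħ/ ~ /ʕ/
Labiodental: only /v/ (voiced); no voiceless partner.
So /v/ is the unpaired segment.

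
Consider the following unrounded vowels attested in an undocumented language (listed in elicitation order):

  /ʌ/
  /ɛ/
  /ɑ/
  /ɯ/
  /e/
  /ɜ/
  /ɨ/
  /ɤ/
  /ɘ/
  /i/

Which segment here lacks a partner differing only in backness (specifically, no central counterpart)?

High: /i/ ~ /ɨ/ ~ /ɯ/
High-mid: /e/ ~ /ɘ/ ~ /ɤ/
Low-mid: /ɛ/ ~ /ɜ/ ~ /ʌ/
Low: only /ɑ/ (back); no central partner.
So /ɑ/ is the unpaired segment.

/ɑ/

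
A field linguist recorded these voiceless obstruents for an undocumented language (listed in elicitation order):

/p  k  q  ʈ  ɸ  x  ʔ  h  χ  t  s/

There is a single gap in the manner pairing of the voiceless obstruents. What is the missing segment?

place of articulation  stop      fricative
bilabial          p         ɸ       
alveolar          t         s       
retroflex         ʈ         —       
velar             k         x       
uvular            q         χ       
glottal           ʔ         h       
The retroflex row has no fricative member, so the gap is the retroflex fricative /ʂ/.

/ʂ/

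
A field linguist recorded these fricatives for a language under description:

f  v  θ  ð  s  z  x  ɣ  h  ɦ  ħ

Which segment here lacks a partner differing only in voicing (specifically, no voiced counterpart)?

Labiodental: /f/ ~ /v/
Dental: /θ/ ~ /ð/
Alveolar: /s/ ~ /z/
Velar: /x/ ~ /ɣ/
Glottal: /h/ ~ /ɦ/
Pharyngeal: only /ħ/ (voiceless); no voiced partner.
So /ħ/ is the unpaired segment.

/ħ/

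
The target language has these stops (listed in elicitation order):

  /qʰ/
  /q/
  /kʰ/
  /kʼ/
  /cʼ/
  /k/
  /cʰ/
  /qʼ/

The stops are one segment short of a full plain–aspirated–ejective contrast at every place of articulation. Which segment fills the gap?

Plain: /k/ (velar), /q/ (uvular).
Aspirated: /cʰ/ (palatal), /kʰ/ (velar), /qʰ/ (uvular).
Ejective: /cʼ/ (palatal), /kʼ/ (velar), /qʼ/ (uvular).
The palatal row has no plain member, so the gap is the plain palatal stop /c/.

/c/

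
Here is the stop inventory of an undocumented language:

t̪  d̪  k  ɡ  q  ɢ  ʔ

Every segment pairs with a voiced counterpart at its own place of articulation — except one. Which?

Dental: /t̪/ ~ /d̪/
Velar: /k/ ~ /ɡ/
Uvular: /q/ ~ /ɢ/
Glottal: only /ʔ/ (voiceless); no voiced partner.
So /ʔ/ is the unpaired segment.

/ʔ/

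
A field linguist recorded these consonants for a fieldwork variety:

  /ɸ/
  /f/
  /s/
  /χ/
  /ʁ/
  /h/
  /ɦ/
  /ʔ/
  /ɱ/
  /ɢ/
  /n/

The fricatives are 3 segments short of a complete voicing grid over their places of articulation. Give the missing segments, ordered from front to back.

Voiceless: /ɸ/ (bilabial), /f/ (labiodental), /s/ (alveolar), /χ/ (uvular), /h/ (glottal).
Voiced: /ʁ/ (uvular), /ɦ/ (glottal).
Gaps, from front to back: bilabial lacks voiced (/β/); labiodental lacks voiced (/v/); alveolar lacks voiced (/z/).

/β/, /v/, /z/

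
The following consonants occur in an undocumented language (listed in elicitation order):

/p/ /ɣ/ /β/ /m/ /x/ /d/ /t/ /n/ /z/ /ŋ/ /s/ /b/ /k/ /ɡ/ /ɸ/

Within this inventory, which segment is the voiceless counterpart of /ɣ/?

/x/

/ɣ/ is a voiced velar fricative.
The voiceless counterpart is a voiceless velar fricative — in this inventory, /x/.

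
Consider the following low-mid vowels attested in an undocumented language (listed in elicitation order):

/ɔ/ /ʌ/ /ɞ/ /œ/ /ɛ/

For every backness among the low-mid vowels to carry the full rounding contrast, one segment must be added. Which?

/ɜ/

backness          unrounded  rounded 
front             ɛ         œ       
central           —         ɞ       
back              ʌ         ɔ       
The central row has no unrounded member, so the gap is the central unrounded vowel /ɜ/.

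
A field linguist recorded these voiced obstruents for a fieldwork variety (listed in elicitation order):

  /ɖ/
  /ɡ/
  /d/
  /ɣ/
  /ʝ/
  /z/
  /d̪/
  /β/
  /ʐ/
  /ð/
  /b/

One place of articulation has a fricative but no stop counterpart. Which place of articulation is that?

Stop: /b/ (bilabial), /d̪/ (dental), /d/ (alveolar), /ɖ/ (retroflex), /ɡ/ (velar).
Fricative: /β/ (bilabial), /ð/ (dental), /z/ (alveolar), /ʐ/ (retroflex), /ʝ/ (palatal), /ɣ/ (velar).
Every place of articulation has a stop member except palatal, where /ɟ/ would be expected.

palatal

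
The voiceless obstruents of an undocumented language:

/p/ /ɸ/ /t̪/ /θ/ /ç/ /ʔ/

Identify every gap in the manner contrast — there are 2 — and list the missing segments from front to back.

/c/, /h/

bilabial: stop /p/, fricative /ɸ/.
dental: stop /t̪/, fricative /θ/.
palatal: stop —, fricative /ç/.
glottal: stop /ʔ/, fricative —.
Gaps, from front to back: palatal lacks stop (/c/); glottal lacks fricative (/h/).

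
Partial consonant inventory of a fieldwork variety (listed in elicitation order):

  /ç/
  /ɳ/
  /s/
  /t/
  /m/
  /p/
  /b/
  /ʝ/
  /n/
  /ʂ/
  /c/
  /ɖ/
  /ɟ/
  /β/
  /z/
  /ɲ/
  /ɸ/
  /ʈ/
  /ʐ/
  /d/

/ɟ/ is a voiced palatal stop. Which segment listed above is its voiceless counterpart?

The voiceless counterpart is a voiceless palatal stop — in this inventory, /c/.

/c/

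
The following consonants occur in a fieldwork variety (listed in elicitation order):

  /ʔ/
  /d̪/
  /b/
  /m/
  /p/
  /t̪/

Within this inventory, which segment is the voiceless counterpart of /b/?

/p/

/b/ is a voiced bilabial stop.
The voiceless counterpart is a voiceless bilabial stop — in this inventory, /p/.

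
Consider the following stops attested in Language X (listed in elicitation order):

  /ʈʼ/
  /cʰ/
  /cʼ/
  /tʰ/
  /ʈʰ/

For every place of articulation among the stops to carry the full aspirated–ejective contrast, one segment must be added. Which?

Aspirated: /tʰ/ (alveolar), /ʈʰ/ (retroflex), /cʰ/ (palatal).
Ejective: /ʈʼ/ (retroflex), /cʼ/ (palatal).
The alveolar row has no ejective member, so the gap is the ejective alveolar stop /tʼ/.

/tʼ/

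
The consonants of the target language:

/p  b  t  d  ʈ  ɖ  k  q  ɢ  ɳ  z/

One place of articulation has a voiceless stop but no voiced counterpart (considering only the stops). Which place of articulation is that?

velar

Voiceless: /p/ (bilabial), /t/ (alveolar), /ʈ/ (retroflex), /k/ (velar), /q/ (uvular).
Voiced: /b/ (bilabial), /d/ (alveolar), /ɖ/ (retroflex), /ɢ/ (uvular).
Every place of articulation has a voiced member except velar, where /ɡ/ would be expected.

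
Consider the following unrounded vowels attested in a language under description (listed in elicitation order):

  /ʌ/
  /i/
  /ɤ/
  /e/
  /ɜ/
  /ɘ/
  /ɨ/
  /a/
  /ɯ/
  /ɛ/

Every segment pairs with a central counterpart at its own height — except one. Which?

High: /i/ ~ /ɨ/ ~ /ɯ/
High-mid: /e/ ~ /ɘ/ ~ /ɤ/
Low-mid: /ɛ/ ~ /ɜ/ ~ /ʌ/
Low: only /a/ (front); no central partner.
So /a/ is the unpaired segment.

/a/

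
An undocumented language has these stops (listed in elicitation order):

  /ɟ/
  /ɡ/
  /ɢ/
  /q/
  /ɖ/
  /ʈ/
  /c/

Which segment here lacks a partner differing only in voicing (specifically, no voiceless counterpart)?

Retroflex: /ʈ/ ~ /ɖ/
Palatal: /c/ ~ /ɟ/
Uvular: /q/ ~ /ɢ/
Velar: only /ɡ/ (voiced); no voiceless partner.
So /ɡ/ is the unpaired segment.

/ɡ/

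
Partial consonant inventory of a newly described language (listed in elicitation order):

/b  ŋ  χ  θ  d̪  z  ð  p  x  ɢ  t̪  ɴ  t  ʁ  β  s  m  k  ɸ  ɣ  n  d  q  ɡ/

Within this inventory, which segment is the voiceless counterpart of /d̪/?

/d̪/ is a voiced dental stop.
The voiceless counterpart is a voiceless dental stop — in this inventory, /t̪/.

/t̪/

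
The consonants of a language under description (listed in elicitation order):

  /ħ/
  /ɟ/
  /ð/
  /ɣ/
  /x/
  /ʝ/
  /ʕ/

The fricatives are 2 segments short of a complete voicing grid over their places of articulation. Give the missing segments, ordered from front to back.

/θ/, /ç/

dental: voiceless —, voiced /ð/.
palatal: voiceless —, voiced /ʝ/.
velar: voiceless /x/, voiced /ɣ/.
pharyngeal: voiceless /ħ/, voiced /ʕ/.
Gaps, from front to back: dental lacks voiceless (/θ/); palatal lacks voiceless (/ç/).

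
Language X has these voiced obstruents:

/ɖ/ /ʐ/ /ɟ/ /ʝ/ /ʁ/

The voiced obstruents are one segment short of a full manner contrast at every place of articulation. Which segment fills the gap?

/ɢ/

place of articulation  stop      fricative
retroflex         ɖ         ʐ       
palatal           ɟ         ʝ       
uvular            —         ʁ       
The uvular row has no stop member, so the gap is the uvular stop /ɢ/.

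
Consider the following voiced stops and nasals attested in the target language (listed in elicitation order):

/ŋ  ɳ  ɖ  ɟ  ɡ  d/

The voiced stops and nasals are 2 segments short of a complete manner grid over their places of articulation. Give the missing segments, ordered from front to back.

/n/, /ɲ/

Oral stop: /d/ (alveolar), /ɖ/ (retroflex), /ɟ/ (palatal), /ɡ/ (velar).
Nasal: /ɳ/ (retroflex), /ŋ/ (velar).
Gaps, from front to back: alveolar lacks nasal (/n/); palatal lacks nasal (/ɲ/).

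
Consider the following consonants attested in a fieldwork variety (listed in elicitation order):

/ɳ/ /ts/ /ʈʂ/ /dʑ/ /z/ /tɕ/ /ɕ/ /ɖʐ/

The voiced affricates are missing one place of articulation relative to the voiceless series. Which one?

alveolar: voiceless /ts/, voiced —.
retroflex: voiceless /ʈʂ/, voiced /ɖʐ/.
alveolo-palatal: voiceless /tɕ/, voiced /dʑ/.
Every place of articulation has a voiced member except alveolar, where /dz/ would be expected.

alveolar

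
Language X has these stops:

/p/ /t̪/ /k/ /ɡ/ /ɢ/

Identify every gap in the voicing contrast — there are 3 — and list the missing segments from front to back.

bilabial: voiceless /p/, voiced —.
dental: voiceless /t̪/, voiced —.
velar: voiceless /k/, voiced /ɡ/.
uvular: voiceless —, voiced /ɢ/.
Gaps, from front to back: bilabial lacks voiced (/b/); dental lacks voiced (/d̪/); uvular lacks voiceless (/q/).

/b/, /d̪/, /q/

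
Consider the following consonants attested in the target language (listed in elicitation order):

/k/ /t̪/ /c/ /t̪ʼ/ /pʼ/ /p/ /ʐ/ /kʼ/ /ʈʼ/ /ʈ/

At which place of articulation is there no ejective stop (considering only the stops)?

palatal

Plain: /p/ (bilabial), /t̪/ (dental), /ʈ/ (retroflex), /c/ (palatal), /k/ (velar).
Ejective: /pʼ/ (bilabial), /t̪ʼ/ (dental), /ʈʼ/ (retroflex), /kʼ/ (velar).
Every place of articulation has an ejective member except palatal, where /cʼ/ would be expected.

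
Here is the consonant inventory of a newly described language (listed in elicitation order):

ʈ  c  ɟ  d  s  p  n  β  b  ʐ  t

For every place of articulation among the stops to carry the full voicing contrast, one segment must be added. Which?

Voiceless: /p/ (bilabial), /t/ (alveolar), /ʈ/ (retroflex), /c/ (palatal).
Voiced: /b/ (bilabial), /d/ (alveolar), /ɟ/ (palatal).
The retroflex row has no voiced member, so the gap is the voiced retroflex stop /ɖ/.

/ɖ/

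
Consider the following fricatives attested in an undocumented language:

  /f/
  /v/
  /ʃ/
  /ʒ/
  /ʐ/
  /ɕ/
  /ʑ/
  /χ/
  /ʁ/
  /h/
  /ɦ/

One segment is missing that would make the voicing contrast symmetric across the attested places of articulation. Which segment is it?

/ʂ/

place of articulation  voiceless  voiced  
labiodental       f         v       
postalveolar      ʃ         ʒ       
retroflex         —         ʐ       
alveolo-palatal   ɕ         ʑ       
uvular            χ         ʁ       
glottal           h         ɦ       
The retroflex row has no voiceless member, so the gap is the voiceless retroflex fricative /ʂ/.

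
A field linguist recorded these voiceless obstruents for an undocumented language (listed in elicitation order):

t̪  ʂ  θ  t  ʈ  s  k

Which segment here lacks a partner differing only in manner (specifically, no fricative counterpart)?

Dental: /t̪/ ~ /θ/
Alveolar: /t/ ~ /s/
Retroflex: /ʈ/ ~ /ʂ/
Velar: only /k/ (stop); no fricative partner.
So /k/ is the unpaired segment.

/k/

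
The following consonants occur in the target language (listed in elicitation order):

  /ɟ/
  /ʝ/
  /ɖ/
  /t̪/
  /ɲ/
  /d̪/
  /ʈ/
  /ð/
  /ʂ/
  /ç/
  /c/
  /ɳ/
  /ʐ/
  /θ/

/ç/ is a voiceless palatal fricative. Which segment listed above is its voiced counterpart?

The voiced counterpart is a voiced palatal fricative — in this inventory, /ʝ/.

/ʝ/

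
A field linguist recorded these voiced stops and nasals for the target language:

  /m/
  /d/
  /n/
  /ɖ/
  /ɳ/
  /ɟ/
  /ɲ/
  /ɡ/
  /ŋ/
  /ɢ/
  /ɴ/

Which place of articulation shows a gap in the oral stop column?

bilabial

place of articulation  oral stop  nasal   
bilabial          —         m       
alveolar          d         n       
retroflex         ɖ         ɳ       
palatal           ɟ         ɲ       
velar             ɡ         ŋ       
uvular            ɢ         ɴ       
Every place of articulation has an oral stop member except bilabial, where /b/ would be expected.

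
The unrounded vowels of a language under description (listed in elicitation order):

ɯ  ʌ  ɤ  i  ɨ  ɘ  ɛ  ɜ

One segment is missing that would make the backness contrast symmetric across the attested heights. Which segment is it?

height            front     central   back    
high              i         ɨ         ɯ       
high-mid          —         ɘ         ɤ       
low-mid           ɛ         ɜ         ʌ       
The high-mid row has no front member, so the gap is the high-mid front unrounded vowel /e/.

/e/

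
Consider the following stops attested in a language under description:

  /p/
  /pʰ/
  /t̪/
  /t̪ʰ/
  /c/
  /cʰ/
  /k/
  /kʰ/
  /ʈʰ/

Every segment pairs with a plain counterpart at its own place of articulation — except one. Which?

/ʈʰ/

Bilabial: /p/ ~ /pʰ/
Dental: /t̪/ ~ /t̪ʰ/
Palatal: /c/ ~ /cʰ/
Velar: /k/ ~ /kʰ/
Retroflex: only /ʈʰ/ (aspirated); no plain partner.
So /ʈʰ/ is the unpaired segment.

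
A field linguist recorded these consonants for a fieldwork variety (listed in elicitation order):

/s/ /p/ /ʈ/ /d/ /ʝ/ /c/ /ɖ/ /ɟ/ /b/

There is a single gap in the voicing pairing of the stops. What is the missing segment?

/t/

bilabial: voiceless /p/, voiced /b/.
alveolar: voiceless —, voiced /d/.
retroflex: voiceless /ʈ/, voiced /ɖ/.
palatal: voiceless /c/, voiced /ɟ/.
The alveolar row has no voiceless member, so the gap is the voiceless alveolar stop /t/.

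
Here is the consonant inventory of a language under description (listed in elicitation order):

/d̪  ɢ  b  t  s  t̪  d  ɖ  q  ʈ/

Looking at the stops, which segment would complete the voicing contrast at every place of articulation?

/p/

bilabial: voiceless —, voiced /b/.
dental: voiceless /t̪/, voiced /d̪/.
alveolar: voiceless /t/, voiced /d/.
retroflex: voiceless /ʈ/, voiced /ɖ/.
uvular: voiceless /q/, voiced /ɢ/.
The bilabial row has no voiceless member, so the gap is the voiceless bilabial stop /p/.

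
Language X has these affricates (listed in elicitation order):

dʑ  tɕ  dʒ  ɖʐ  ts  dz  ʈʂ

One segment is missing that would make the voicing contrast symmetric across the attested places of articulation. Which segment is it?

/tʃ/

place of articulation  voiceless  voiced  
alveolar          ts        dz      
postalveolar      —         dʒ      
retroflex         ʈʂ        ɖʐ      
alveolo-palatal   tɕ        dʑ      
The postalveolar row has no voiceless member, so the gap is the voiceless postalveolar affricate /tʃ/.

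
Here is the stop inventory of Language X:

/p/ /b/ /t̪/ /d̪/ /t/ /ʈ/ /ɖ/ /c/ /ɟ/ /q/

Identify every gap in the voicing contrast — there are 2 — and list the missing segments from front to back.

bilabial: voiceless /p/, voiced /b/.
dental: voiceless /t̪/, voiced /d̪/.
alveolar: voiceless /t/, voiced —.
retroflex: voiceless /ʈ/, voiced /ɖ/.
palatal: voiceless /c/, voiced /ɟ/.
uvular: voiceless /q/, voiced —.
Gaps, from front to back: alveolar lacks voiced (/d/); uvular lacks voiced (/ɢ/).

/d/, /ɢ/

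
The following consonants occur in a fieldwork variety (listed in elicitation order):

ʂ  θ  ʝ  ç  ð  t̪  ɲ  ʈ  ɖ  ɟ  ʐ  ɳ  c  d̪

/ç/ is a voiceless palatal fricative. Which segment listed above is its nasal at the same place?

/ɲ/

The nasal at the same place is a palatal nasal — in this inventory, /ɲ/.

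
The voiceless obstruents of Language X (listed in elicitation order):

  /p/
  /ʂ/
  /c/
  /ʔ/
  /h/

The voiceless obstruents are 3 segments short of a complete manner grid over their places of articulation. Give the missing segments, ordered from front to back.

Stop: /p/ (bilabial), /c/ (palatal), /ʔ/ (glottal).
Fricative: /ʂ/ (retroflex), /h/ (glottal).
Gaps, from front to back: bilabial lacks fricative (/ɸ/); retroflex lacks stop (/ʈ/); palatal lacks fricative (/ç/).

/ɸ/, /ʈ/, /ç/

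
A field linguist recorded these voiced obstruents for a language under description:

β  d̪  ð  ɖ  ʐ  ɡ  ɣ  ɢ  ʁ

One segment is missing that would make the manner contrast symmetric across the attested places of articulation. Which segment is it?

bilabial: stop —, fricative /β/.
dental: stop /d̪/, fricative /ð/.
retroflex: stop /ɖ/, fricative /ʐ/.
velar: stop /ɡ/, fricative /ɣ/.
uvular: stop /ɢ/, fricative /ʁ/.
The bilabial row has no stop member, so the gap is the bilabial stop /b/.

/b/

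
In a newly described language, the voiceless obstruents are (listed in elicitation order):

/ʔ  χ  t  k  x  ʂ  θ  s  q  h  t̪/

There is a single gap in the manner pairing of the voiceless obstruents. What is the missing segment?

/ʈ/

Stop: /t̪/ (dental), /t/ (alveolar), /k/ (velar), /q/ (uvular), /ʔ/ (glottal).
Fricative: /θ/ (dental), /s/ (alveolar), /ʂ/ (retroflex), /x/ (velar), /χ/ (uvular), /h/ (glottal).
The retroflex row has no stop member, so the gap is the retroflex stop /ʈ/.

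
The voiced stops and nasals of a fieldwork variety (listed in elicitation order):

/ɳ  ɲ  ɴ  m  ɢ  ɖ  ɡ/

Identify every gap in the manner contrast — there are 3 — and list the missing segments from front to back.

Oral stop: /ɖ/ (retroflex), /ɡ/ (velar), /ɢ/ (uvular).
Nasal: /m/ (bilabial), /ɳ/ (retroflex), /ɲ/ (palatal), /ɴ/ (uvular).
Gaps, from front to back: bilabial lacks oral stop (/b/); palatal lacks oral stop (/ɟ/); velar lacks nasal (/ŋ/).

/b/, /ɟ/, /ŋ/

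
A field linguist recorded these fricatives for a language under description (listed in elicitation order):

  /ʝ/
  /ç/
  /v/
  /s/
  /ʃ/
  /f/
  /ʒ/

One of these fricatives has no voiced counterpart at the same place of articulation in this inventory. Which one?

/s/

Labiodental: /f/ ~ /v/
Postalveolar: /ʃ/ ~ /ʒ/
Palatal: /ç/ ~ /ʝ/
Alveolar: only /s/ (voiceless); no voiced partner.
So /s/ is the unpaired segment.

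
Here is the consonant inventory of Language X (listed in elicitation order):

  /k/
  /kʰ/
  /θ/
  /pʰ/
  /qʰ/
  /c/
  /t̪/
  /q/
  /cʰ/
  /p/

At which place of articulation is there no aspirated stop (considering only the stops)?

Plain: /p/ (bilabial), /t̪/ (dental), /c/ (palatal), /k/ (velar), /q/ (uvular).
Aspirated: /pʰ/ (bilabial), /cʰ/ (palatal), /kʰ/ (velar), /qʰ/ (uvular).
Every place of articulation has an aspirated member except dental, where /t̪ʰ/ would be expected.

dental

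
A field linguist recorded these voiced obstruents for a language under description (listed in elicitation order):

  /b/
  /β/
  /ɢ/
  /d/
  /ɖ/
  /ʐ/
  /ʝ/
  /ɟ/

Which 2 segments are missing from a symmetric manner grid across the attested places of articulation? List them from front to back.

/z/, /ʁ/

bilabial: stop /b/, fricative /β/.
alveolar: stop /d/, fricative —.
retroflex: stop /ɖ/, fricative /ʐ/.
palatal: stop /ɟ/, fricative /ʝ/.
uvular: stop /ɢ/, fricative —.
Gaps, from front to back: alveolar lacks fricative (/z/); uvular lacks fricative (/ʁ/).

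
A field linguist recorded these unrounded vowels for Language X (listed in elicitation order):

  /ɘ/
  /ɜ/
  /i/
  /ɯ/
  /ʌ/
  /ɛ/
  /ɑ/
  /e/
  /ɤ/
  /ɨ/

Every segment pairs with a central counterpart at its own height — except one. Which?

/ɑ/

High: /i/ ~ /ɨ/ ~ /ɯ/
High-mid: /e/ ~ /ɘ/ ~ /ɤ/
Low-mid: /ɛ/ ~ /ɜ/ ~ /ʌ/
Low: only /ɑ/ (back); no central partner.
So /ɑ/ is the unpaired segment.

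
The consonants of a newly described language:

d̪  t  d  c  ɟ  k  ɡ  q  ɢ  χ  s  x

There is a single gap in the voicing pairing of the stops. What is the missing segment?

dental: voiceless —, voiced /d̪/.
alveolar: voiceless /t/, voiced /d/.
palatal: voiceless /c/, voiced /ɟ/.
velar: voiceless /k/, voiced /ɡ/.
uvular: voiceless /q/, voiced /ɢ/.
The dental row has no voiceless member, so the gap is the voiceless dental stop /t̪/.

/t̪/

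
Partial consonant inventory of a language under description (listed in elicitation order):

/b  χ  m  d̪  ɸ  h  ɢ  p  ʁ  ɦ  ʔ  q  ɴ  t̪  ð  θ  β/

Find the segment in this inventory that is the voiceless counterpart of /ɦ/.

/ɦ/ is a voiced glottal fricative.
The voiceless counterpart is a voiceless glottal fricative — in this inventory, /h/.

/h/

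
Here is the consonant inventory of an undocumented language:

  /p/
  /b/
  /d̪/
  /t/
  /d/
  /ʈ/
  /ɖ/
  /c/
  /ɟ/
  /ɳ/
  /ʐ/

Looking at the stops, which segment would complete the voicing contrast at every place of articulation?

/t̪/

bilabial: voiceless /p/, voiced /b/.
dental: voiceless —, voiced /d̪/.
alveolar: voiceless /t/, voiced /d/.
retroflex: voiceless /ʈ/, voiced /ɖ/.
palatal: voiceless /c/, voiced /ɟ/.
The dental row has no voiceless member, so the gap is the voiceless dental stop /t̪/.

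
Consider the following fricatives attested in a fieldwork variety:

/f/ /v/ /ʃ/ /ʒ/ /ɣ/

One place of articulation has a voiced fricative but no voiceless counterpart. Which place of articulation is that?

velar

place of articulation  voiceless  voiced  
labiodental       f         v       
postalveolar      ʃ         ʒ       
velar             —         ɣ       
Every place of articulation has a voiceless member except velar, where /x/ would be expected.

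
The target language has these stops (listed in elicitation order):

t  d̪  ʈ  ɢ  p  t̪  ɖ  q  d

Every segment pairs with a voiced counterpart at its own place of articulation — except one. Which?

/p/

Dental: /t̪/ ~ /d̪/
Alveolar: /t/ ~ /d/
Retroflex: /ʈ/ ~ /ɖ/
Uvular: /q/ ~ /ɢ/
Bilabial: only /p/ (voiceless); no voiced partner.
So /p/ is the unpaired segment.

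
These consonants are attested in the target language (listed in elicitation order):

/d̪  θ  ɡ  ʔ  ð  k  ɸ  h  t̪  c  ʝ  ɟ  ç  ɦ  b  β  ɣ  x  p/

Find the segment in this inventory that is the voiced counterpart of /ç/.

/ʝ/

/ç/ is a voiceless palatal fricative.
The voiced counterpart is a voiced palatal fricative — in this inventory, /ʝ/.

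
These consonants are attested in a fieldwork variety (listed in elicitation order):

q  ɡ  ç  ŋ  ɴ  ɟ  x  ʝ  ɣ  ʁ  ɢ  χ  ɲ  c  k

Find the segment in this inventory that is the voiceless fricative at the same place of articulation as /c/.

/c/ is a voiceless palatal stop.
The voiceless fricative at the same place is a voiceless palatal fricative — in this inventory, /ç/.

/ç/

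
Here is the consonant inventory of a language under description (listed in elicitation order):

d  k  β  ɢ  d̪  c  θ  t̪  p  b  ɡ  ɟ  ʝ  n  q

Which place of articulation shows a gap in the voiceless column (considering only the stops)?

alveolar

place of articulation  voiceless  voiced  
bilabial          p         b       
dental            t̪        d̪      
alveolar          —         d       
palatal           c         ɟ       
velar             k         ɡ       
uvular            q         ɢ       
Every place of articulation has a voiceless member except alveolar, where /t/ would be expected.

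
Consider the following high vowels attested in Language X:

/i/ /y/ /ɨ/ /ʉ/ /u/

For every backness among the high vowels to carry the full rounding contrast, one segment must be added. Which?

/ɯ/

Unrounded: /i/ (front), /ɨ/ (central).
Rounded: /y/ (front), /ʉ/ (central), /u/ (back).
The back row has no unrounded member, so the gap is the back unrounded vowel /ɯ/.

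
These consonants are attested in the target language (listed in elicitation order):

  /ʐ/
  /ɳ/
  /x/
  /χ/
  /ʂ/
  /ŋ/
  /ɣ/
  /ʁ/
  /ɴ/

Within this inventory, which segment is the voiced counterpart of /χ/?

/χ/ is a voiceless uvular fricative.
The voiced counterpart is a voiced uvular fricative — in this inventory, /ʁ/.

/ʁ/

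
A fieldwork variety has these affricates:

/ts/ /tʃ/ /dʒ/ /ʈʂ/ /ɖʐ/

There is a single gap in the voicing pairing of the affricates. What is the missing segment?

/dz/

place of articulation  voiceless  voiced  
alveolar          ts        —       
postalveolar      tʃ        dʒ      
retroflex         ʈʂ        ɖʐ      
The alveolar row has no voiced member, so the gap is the voiced alveolar affricate /dz/.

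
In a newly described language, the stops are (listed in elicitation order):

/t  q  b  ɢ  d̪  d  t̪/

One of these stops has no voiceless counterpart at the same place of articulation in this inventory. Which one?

/b/

Dental: /t̪/ ~ /d̪/
Alveolar: /t/ ~ /d/
Uvular: /q/ ~ /ɢ/
Bilabial: only /b/ (voiced); no voiceless partner.
So /b/ is the unpaired segment.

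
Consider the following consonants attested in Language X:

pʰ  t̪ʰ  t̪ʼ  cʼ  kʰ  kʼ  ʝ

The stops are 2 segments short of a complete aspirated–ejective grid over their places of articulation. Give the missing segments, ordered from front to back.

/pʼ/, /cʰ/

place of articulation  aspirated  ejective
bilabial          pʰ        —       
dental            t̪ʰ       t̪ʼ     
palatal           —         cʼ      
velar             kʰ        kʼ      
Gaps, from front to back: bilabial lacks ejective (/pʼ/); palatal lacks aspirated (/cʰ/).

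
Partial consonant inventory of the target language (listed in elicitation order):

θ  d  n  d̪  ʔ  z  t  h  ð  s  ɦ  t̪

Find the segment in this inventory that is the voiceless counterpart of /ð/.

/θ/

/ð/ is a voiced dental fricative.
The voiceless counterpart is a voiceless dental fricative — in this inventory, /θ/.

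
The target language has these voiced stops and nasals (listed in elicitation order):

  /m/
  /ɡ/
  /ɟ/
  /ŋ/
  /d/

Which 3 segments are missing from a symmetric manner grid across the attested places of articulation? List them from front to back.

/b/, /n/, /ɲ/

Oral stop: /d/ (alveolar), /ɟ/ (palatal), /ɡ/ (velar).
Nasal: /m/ (bilabial), /ŋ/ (velar).
Gaps, from front to back: bilabial lacks oral stop (/b/); alveolar lacks nasal (/n/); palatal lacks nasal (/ɲ/).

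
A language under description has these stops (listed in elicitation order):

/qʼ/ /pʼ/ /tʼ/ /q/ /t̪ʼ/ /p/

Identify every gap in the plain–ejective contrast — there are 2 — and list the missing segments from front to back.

/t̪/, /t/

bilabial: plain /p/, ejective /pʼ/.
dental: plain —, ejective /t̪ʼ/.
alveolar: plain —, ejective /tʼ/.
uvular: plain /q/, ejective /qʼ/.
Gaps, from front to back: dental lacks plain (/t̪/); alveolar lacks plain (/t/).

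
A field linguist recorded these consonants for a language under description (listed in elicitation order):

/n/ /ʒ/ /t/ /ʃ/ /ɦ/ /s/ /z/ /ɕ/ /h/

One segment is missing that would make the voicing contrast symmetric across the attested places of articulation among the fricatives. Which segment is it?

/ʑ/

Voiceless: /s/ (alveolar), /ʃ/ (postalveolar), /ɕ/ (alveolo-palatal), /h/ (glottal).
Voiced: /z/ (alveolar), /ʒ/ (postalveolar), /ɦ/ (glottal).
The alveolo-palatal row has no voiced member, so the gap is the voiced alveolo-palatal fricative /ʑ/.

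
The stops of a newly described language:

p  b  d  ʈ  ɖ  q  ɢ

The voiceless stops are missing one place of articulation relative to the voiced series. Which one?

alveolar

Voiceless: /p/ (bilabial), /ʈ/ (retroflex), /q/ (uvular).
Voiced: /b/ (bilabial), /d/ (alveolar), /ɖ/ (retroflex), /ɢ/ (uvular).
Every place of articulation has a voiceless member except alveolar, where /t/ would be expected.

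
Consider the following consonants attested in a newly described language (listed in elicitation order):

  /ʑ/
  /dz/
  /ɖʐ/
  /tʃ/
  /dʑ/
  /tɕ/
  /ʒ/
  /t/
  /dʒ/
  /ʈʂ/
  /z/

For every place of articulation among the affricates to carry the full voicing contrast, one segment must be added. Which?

/ts/

Voiceless: /tʃ/ (postalveolar), /ʈʂ/ (retroflex), /tɕ/ (alveolo-palatal).
Voiced: /dz/ (alveolar), /dʒ/ (postalveolar), /ɖʐ/ (retroflex), /dʑ/ (alveolo-palatal).
The alveolar row has no voiceless member, so the gap is the voiceless alveolar affricate /ts/.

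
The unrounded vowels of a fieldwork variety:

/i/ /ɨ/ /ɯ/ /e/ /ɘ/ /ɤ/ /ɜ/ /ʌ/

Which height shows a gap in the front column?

high: front /i/, central /ɨ/, back /ɯ/.
high-mid: front /e/, central /ɘ/, back /ɤ/.
low-mid: front —, central /ɜ/, back /ʌ/.
Every height has a front member except low-mid, where /ɛ/ would be expected.

low-mid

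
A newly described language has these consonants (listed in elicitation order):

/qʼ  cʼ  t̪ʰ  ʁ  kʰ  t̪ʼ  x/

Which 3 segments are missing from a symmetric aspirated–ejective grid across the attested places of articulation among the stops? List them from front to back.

/cʰ/, /kʼ/, /qʰ/

dental: aspirated /t̪ʰ/, ejective /t̪ʼ/.
palatal: aspirated —, ejective /cʼ/.
velar: aspirated /kʰ/, ejective —.
uvular: aspirated —, ejective /qʼ/.
Gaps, from front to back: palatal lacks aspirated (/cʰ/); velar lacks ejective (/kʼ/); uvular lacks aspirated (/qʰ/).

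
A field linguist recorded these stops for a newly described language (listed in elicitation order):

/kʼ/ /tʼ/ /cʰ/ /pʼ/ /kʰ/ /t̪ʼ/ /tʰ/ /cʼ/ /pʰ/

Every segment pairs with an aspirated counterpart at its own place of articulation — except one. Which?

/t̪ʼ/

Bilabial: /pʰ/ ~ /pʼ/
Alveolar: /tʰ/ ~ /tʼ/
Palatal: /cʰ/ ~ /cʼ/
Velar: /kʰ/ ~ /kʼ/
Dental: only /t̪ʼ/ (ejective); no aspirated partner.
So /t̪ʼ/ is the unpaired segment.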